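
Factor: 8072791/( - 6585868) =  - 2^ ( - 2 )*17^( -1)*96851^(  -  1 )* 8072791^1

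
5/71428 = 5/71428  =  0.00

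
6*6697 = 40182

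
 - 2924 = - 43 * 68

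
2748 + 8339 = 11087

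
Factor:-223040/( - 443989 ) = 2^6 * 5^1*7^( - 2)*13^( - 1) =320/637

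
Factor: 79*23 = 1817 = 23^1*79^1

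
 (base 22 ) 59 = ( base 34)3H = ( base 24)4n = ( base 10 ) 119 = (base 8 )167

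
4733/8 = 591+5/8 = 591.62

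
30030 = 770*39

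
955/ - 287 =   -  955/287= - 3.33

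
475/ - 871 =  - 1+396/871=- 0.55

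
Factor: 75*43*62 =199950 = 2^1*3^1*5^2*31^1*43^1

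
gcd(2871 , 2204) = 29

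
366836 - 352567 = 14269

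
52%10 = 2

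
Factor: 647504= 2^4*11^1 * 13^1*283^1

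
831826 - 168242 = 663584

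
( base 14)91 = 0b1111111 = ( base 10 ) 127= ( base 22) 5H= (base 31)43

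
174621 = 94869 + 79752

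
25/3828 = 25/3828 = 0.01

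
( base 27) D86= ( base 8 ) 22743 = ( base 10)9699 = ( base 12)5743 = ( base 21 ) 10KI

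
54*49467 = 2671218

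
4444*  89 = 395516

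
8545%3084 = 2377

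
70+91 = 161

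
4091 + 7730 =11821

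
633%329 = 304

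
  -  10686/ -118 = 5343/59 = 90.56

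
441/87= 147/29 =5.07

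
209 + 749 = 958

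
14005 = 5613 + 8392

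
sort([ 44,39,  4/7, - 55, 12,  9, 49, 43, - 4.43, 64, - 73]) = [ - 73,-55  , - 4.43,4/7, 9,12, 39, 43, 44,49, 64]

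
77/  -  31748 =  - 77/31748 = - 0.00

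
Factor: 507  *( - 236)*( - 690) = 2^3*3^2*5^1*13^2*23^1 * 59^1 = 82559880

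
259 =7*37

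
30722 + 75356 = 106078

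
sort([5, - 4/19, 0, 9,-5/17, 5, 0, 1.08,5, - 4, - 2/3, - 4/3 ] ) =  [ - 4,-4/3,  -  2/3, - 5/17, - 4/19, 0, 0 , 1.08, 5 , 5, 5,9]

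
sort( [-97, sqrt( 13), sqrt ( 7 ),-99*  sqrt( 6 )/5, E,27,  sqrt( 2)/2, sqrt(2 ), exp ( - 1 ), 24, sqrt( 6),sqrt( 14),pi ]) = [ - 97, - 99*sqrt(6) /5, exp( - 1 ), sqrt( 2)/2, sqrt(2), sqrt ( 6), sqrt( 7 ),  E, pi, sqrt(13) , sqrt (14 ),24, 27] 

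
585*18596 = 10878660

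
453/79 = 5 + 58/79 = 5.73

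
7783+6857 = 14640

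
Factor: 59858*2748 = 164489784  =  2^3*3^1*173^2*229^1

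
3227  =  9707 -6480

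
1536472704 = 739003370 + 797469334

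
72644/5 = 14528  +  4/5 = 14528.80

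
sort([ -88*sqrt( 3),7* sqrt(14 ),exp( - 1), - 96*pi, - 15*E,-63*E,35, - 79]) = [-96*pi, - 63* E  ,-88*sqrt(3),-79, - 15*E,exp(-1),7*sqrt(14), 35]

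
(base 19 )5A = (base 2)1101001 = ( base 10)105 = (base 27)3O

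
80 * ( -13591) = -1087280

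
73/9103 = 73/9103 = 0.01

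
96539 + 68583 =165122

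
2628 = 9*292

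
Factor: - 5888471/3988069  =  -3988069^( - 1 )*5888471^1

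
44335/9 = 4926 + 1/9 = 4926.11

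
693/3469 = 693/3469 = 0.20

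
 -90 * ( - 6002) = 540180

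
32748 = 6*5458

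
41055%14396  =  12263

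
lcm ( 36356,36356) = 36356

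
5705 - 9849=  - 4144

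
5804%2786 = 232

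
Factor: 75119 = 11^1* 6829^1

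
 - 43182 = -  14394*3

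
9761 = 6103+3658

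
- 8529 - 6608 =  - 15137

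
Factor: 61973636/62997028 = 17^1 * 47^1* 2659^( - 1) * 5923^(  -  1)*19391^1 =15493409/15749257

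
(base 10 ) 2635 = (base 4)221023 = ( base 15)BAA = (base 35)25a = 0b101001001011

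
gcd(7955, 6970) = 5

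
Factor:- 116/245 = -2^2*5^( - 1)* 7^ (  -  2 ) * 29^1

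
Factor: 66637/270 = 2^ ( - 1)* 3^(-3)*5^( - 1 )  *  37^1*1801^1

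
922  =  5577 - 4655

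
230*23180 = 5331400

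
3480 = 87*40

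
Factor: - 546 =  - 2^1*3^1*7^1 *13^1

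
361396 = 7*51628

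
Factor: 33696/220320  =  13/85 = 5^( - 1)*13^1 * 17^ (  -  1)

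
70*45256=3167920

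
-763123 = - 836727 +73604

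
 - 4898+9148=4250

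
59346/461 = 128+338/461 = 128.73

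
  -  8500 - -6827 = -1673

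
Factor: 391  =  17^1*23^1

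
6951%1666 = 287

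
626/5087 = 626/5087=   0.12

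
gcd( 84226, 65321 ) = 1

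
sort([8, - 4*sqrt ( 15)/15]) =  [-4*sqrt( 15)/15,  8 ]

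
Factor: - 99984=  -  2^4*3^1*2083^1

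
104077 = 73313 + 30764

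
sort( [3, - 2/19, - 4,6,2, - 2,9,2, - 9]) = [-9 , - 4, - 2, - 2/19 , 2,  2, 3, 6 , 9]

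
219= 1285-1066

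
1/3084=1/3084=0.00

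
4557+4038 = 8595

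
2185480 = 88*24835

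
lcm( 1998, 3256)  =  87912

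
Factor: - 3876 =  - 2^2*3^1*17^1*19^1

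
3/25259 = 3/25259 = 0.00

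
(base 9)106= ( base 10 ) 87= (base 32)2n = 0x57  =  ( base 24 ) 3f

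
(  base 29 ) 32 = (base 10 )89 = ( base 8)131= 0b1011001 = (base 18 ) 4H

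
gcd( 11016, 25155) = 9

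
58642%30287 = 28355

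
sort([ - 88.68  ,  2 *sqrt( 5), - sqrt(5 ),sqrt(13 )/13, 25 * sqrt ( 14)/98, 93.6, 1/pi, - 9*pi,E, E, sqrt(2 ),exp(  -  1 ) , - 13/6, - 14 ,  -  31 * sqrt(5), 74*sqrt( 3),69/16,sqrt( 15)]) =[ - 88.68,-31*sqrt( 5),  -  9*pi,-14, - sqrt(5 ), - 13/6,sqrt(13)/13,  1/pi,  exp(  -  1), 25 * sqrt(14) /98,  sqrt (2), E,  E , sqrt( 15 ),69/16,  2*sqrt(5 ), 93.6,74*sqrt( 3)]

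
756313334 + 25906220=782219554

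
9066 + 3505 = 12571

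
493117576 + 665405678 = 1158523254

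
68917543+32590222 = 101507765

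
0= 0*2177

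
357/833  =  3/7 = 0.43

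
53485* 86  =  4599710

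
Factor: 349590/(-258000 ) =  - 2^(-3)*5^( - 2 )*271^1 = - 271/200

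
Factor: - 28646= - 2^1*14323^1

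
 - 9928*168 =-1667904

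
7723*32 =247136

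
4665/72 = 1555/24 = 64.79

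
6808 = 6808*1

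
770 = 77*10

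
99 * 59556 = 5896044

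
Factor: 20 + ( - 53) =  - 3^1 * 11^1 = -33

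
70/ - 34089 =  - 70/34089= -  0.00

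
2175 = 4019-1844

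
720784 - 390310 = 330474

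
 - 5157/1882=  - 5157/1882 = - 2.74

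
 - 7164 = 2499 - 9663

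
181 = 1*181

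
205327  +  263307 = 468634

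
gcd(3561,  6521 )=1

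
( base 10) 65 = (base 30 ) 25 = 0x41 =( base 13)50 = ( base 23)2J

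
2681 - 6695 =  - 4014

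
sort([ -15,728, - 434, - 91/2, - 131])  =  [ - 434, - 131, - 91/2, - 15,728]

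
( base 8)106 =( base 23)31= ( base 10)70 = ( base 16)46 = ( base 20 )3a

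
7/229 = 7/229= 0.03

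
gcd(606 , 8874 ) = 6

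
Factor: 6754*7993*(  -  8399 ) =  - 453417680078 =-2^1*11^1*37^1*227^1*307^1*7993^1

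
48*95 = 4560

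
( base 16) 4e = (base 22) 3C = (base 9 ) 86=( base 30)2i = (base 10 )78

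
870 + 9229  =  10099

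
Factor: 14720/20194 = 2^6* 5^1*439^(-1) = 320/439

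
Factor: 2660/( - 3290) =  - 38/47 = - 2^1* 19^1 * 47^ ( - 1 )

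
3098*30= 92940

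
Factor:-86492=-2^2*7^1*3089^1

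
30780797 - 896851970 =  - 866071173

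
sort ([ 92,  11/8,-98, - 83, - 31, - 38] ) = [ - 98 , - 83, - 38, - 31 , 11/8, 92]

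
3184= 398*8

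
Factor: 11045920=2^5 * 5^1 * 17^1*31^1 * 131^1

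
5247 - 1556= 3691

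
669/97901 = 669/97901 = 0.01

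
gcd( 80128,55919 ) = 1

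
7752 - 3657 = 4095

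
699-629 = 70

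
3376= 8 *422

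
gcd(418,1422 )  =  2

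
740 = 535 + 205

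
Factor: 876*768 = 2^10*3^2*73^1 = 672768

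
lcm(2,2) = 2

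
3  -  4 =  - 1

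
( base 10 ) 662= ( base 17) 24G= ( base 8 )1226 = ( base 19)1FG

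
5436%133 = 116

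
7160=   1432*5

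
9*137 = 1233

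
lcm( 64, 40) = 320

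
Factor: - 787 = -787^1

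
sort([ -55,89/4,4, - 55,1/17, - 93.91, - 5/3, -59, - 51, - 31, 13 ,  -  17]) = [-93.91, - 59, - 55, - 55,-51, - 31, - 17, - 5/3, 1/17 , 4,13,89/4 ]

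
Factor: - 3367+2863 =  - 504= - 2^3*3^2*7^1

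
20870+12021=32891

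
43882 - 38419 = 5463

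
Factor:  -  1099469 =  - 7^1*23^1*6829^1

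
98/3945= 98/3945 = 0.02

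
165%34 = 29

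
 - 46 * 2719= -125074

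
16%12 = 4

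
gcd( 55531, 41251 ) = 7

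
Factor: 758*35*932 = 24725960 = 2^3*5^1*7^1*233^1 * 379^1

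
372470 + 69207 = 441677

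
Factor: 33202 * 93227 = 2^1*13^1*53^1*1277^1*1759^1 = 3095322854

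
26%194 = 26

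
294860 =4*73715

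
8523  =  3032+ 5491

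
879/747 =293/249 = 1.18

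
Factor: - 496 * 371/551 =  - 184016/551 = - 2^4*7^1*19^(  -  1) * 29^ (-1)*31^1*53^1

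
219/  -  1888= - 219/1888 = - 0.12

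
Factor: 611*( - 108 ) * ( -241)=15903108  =  2^2 * 3^3*13^1*47^1*241^1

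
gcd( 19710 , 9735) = 15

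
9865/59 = 167+12/59 = 167.20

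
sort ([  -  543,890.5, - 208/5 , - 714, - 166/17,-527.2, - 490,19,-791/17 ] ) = [-714,-543,-527.2 , - 490, - 791/17 , - 208/5,-166/17,19,  890.5]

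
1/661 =1/661=0.00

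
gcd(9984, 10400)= 416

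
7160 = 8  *895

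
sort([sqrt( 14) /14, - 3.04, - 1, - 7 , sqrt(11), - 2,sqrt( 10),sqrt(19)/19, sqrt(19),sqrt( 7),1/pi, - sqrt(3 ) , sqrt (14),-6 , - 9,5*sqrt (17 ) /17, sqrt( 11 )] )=[ - 9, - 7, - 6, - 3.04, - 2,- sqrt( 3), - 1,sqrt(19) /19,sqrt( 14 )/14, 1/pi, 5 * sqrt( 17) /17,sqrt(7) , sqrt(10 ),sqrt (11),sqrt( 11),sqrt( 14), sqrt( 19) ] 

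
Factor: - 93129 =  - 3^1*37^1  *  839^1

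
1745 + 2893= 4638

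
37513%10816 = 5065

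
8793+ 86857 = 95650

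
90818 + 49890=140708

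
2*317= 634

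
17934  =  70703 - 52769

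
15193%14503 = 690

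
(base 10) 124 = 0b1111100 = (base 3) 11121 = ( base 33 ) 3P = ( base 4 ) 1330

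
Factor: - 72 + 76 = 4 = 2^2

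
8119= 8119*1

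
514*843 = 433302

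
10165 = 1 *10165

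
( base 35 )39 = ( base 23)4M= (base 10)114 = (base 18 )66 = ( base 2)1110010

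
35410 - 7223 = 28187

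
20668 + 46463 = 67131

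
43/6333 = 43/6333 = 0.01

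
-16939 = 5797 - 22736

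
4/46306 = 2/23153  =  0.00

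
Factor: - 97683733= -7^1*13954819^1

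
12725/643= 19 + 508/643 = 19.79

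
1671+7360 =9031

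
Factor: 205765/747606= 2^( - 1 )*3^( - 1 )*5^1*7^1*5879^1*124601^(-1) 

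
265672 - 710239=- 444567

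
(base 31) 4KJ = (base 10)4483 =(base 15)14dd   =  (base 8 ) 10603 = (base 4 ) 1012003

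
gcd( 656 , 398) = 2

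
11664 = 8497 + 3167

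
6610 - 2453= 4157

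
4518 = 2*2259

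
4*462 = 1848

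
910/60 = 91/6 =15.17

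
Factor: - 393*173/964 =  - 2^(-2) * 3^1*131^1*173^1*241^(-1)= - 67989/964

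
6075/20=1215/4 = 303.75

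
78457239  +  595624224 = 674081463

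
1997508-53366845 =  - 51369337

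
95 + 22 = 117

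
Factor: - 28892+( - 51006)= - 2^1 * 7^1*13^1*439^1 = - 79898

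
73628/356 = 18407/89 = 206.82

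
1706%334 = 36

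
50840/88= 6355/11 = 577.73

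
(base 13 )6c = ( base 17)55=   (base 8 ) 132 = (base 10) 90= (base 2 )1011010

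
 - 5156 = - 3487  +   - 1669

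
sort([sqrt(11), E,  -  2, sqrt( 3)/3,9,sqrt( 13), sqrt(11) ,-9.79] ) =[ - 9.79, - 2, sqrt( 3 )/3,  E,sqrt( 11),sqrt(11 ), sqrt( 13 ), 9]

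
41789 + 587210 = 628999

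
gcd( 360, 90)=90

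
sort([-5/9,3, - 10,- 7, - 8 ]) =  [-10, - 8,  -  7, - 5/9,3 ] 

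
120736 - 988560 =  - 867824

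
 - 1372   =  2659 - 4031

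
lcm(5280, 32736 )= 163680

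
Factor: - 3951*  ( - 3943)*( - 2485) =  - 3^2 *5^1* 7^1 *71^1*439^1 *3943^1 = - 38713300605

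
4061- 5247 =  - 1186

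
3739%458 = 75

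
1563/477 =3+44/159 = 3.28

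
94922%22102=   6514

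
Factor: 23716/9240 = 2^( - 1)*3^( - 1) * 5^(-1 )*7^1*11^1  =  77/30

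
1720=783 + 937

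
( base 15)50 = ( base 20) 3F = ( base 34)27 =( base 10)75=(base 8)113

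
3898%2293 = 1605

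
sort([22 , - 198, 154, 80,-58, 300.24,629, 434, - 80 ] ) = [ - 198, - 80, - 58,22, 80, 154, 300.24, 434, 629 ]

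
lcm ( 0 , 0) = 0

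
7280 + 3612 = 10892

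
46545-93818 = - 47273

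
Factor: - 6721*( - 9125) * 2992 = 183496742000=   2^4*5^3*11^2*13^1* 17^1*47^1 * 73^1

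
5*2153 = 10765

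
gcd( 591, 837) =3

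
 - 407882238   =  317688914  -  725571152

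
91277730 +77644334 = 168922064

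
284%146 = 138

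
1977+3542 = 5519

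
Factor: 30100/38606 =15050/19303 = 2^1*5^2*7^1*43^1*97^(-1 )*199^( - 1 ) 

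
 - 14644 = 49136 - 63780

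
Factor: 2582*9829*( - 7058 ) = -2^2*1291^1*3529^1*9829^1 = - 179121297724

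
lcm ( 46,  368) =368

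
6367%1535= 227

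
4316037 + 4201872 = 8517909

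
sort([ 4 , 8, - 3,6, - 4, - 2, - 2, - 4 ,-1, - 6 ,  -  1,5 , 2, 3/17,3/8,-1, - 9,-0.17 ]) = [ - 9, - 6 ,- 4,-4, - 3 , - 2,-2, - 1, - 1, - 1,-0.17,3/17,  3/8 , 2, 4, 5, 6,8]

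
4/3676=1/919=0.00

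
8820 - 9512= - 692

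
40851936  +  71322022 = 112173958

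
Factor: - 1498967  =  -19^1*78893^1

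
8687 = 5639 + 3048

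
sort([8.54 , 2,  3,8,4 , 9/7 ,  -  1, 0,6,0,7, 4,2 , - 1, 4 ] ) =[ - 1, - 1, 0, 0 , 9/7,2 , 2, 3,4,4 , 4,6, 7, 8, 8.54 ] 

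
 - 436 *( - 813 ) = 354468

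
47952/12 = 3996 = 3996.00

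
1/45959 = 1/45959 = 0.00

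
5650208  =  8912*634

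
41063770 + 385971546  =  427035316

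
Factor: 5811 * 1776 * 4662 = 2^5*3^4*7^1*13^1*37^2*149^1 = 48113406432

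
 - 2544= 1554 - 4098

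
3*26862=80586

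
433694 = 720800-287106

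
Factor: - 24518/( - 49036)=2^(- 1 ) =1/2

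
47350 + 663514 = 710864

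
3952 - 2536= 1416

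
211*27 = 5697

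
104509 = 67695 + 36814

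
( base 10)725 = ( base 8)1325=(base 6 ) 3205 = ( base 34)LB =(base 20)1G5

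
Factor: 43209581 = 43209581^1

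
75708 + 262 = 75970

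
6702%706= 348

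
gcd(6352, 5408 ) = 16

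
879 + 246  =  1125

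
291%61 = 47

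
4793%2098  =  597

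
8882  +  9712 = 18594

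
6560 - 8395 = -1835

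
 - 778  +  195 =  - 583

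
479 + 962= 1441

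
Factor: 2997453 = 3^1  *  73^1 * 13687^1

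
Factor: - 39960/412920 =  - 3/31 = - 3^1*31^( - 1)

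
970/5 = 194 = 194.00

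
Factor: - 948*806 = -764088 = - 2^3*3^1*13^1*31^1 *79^1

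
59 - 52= 7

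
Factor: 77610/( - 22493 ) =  - 2^1*3^1*5^1*13^1*83^( - 1 )*199^1 * 271^(-1 ) 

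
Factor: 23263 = 43^1*541^1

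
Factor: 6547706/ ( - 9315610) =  - 3273853/4657805 = - 5^ ( - 1)*11^1*41^( - 1) * 22721^(  -  1)*297623^1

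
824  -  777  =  47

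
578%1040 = 578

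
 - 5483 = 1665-7148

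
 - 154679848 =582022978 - 736702826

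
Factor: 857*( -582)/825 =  - 166258/275  =  -2^1*5^( - 2 )*11^( -1)*97^1*857^1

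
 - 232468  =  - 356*653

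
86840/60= 4342/3=   1447.33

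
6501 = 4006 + 2495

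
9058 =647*14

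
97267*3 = 291801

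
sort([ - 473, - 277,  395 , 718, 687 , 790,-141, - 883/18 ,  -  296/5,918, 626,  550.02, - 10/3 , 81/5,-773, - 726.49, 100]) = [ - 773, - 726.49, - 473, - 277, - 141 , - 296/5, - 883/18, - 10/3,81/5,  100 , 395, 550.02 , 626, 687,  718, 790,918 ]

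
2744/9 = 2744/9 = 304.89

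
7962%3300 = 1362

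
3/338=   3/338 = 0.01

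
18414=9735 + 8679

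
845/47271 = 845/47271=0.02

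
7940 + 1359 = 9299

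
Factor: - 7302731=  - 7302731^1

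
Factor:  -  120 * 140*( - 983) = 2^5*3^1*5^2*7^1*983^1 = 16514400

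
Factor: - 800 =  - 2^5*5^2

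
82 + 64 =146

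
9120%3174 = 2772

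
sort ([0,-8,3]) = [ - 8,  0,3] 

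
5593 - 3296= 2297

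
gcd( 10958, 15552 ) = 2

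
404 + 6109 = 6513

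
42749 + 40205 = 82954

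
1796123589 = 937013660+859109929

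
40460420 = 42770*946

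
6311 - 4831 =1480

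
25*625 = 15625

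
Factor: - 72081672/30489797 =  - 5544744/2345369= - 2^3*3^1*13^ (-1)*180413^( - 1)* 231031^1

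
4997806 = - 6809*(  -  734 ) 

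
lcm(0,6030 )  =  0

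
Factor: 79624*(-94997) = - 7564041128=- 2^3*7^1*37^1*41^1*269^1*  331^1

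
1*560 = 560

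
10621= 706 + 9915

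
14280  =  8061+6219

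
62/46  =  31/23=1.35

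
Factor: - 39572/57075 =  - 2^2*3^( - 1)*5^( - 2)*13^1 = - 52/75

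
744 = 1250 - 506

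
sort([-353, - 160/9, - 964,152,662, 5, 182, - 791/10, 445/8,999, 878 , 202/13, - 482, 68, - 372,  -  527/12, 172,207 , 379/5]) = [- 964 , - 482, - 372,-353, - 791/10, - 527/12,  -  160/9, 5,202/13,445/8,68,379/5, 152, 172 , 182, 207 , 662 , 878,  999 ]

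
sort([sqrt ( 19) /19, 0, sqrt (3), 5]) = [0,sqrt (19)/19, sqrt( 3),5] 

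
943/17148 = 943/17148 = 0.05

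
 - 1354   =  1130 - 2484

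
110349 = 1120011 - 1009662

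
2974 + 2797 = 5771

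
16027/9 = 16027/9=1780.78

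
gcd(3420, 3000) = 60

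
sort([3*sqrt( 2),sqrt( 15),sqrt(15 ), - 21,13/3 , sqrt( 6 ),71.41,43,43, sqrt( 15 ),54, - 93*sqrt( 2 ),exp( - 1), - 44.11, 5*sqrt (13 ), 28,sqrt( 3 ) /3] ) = [ - 93*sqrt(2 ), - 44.11, - 21, exp( - 1 ) , sqrt( 3) /3,sqrt(6) , sqrt( 15),  sqrt( 15 ), sqrt(15), 3*sqrt (2),13/3,5 * sqrt( 13 ), 28,43,43, 54, 71.41]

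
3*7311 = 21933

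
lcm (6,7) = 42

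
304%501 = 304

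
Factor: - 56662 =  - 2^1 * 41^1*691^1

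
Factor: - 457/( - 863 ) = 457^1*863^(- 1)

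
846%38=10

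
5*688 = 3440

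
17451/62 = 17451/62 =281.47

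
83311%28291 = 26729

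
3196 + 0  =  3196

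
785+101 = 886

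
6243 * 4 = 24972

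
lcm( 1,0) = 0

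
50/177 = 50/177 = 0.28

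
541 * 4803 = 2598423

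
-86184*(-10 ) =861840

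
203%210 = 203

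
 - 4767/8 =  - 4767/8  =  - 595.88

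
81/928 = 81/928 =0.09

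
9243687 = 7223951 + 2019736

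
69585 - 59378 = 10207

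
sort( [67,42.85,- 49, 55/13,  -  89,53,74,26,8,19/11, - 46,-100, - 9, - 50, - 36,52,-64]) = [ - 100, - 89,  -  64 , - 50, - 49, - 46, - 36, - 9,19/11, 55/13,8, 26,  42.85,52, 53,67, 74] 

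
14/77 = 2/11 = 0.18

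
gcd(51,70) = 1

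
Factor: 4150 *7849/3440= 3257335/344 = 2^( - 3 ) * 5^1 *43^(  -  1)*47^1*83^1*167^1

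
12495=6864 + 5631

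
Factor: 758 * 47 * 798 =28429548= 2^2*3^1*7^1*19^1*47^1*379^1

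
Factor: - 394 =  - 2^1*197^1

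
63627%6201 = 1617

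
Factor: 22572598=2^1*11286299^1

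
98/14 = 7 = 7.00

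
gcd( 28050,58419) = 3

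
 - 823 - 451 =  - 1274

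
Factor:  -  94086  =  -2^1 * 3^2 *5227^1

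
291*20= 5820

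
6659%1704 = 1547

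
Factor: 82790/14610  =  17/3= 3^( - 1 ) * 17^1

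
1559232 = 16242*96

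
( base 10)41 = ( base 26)1F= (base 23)1i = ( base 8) 51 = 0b101001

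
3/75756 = 1/25252 = 0.00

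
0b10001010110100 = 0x22b4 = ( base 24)FA4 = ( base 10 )8884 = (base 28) B98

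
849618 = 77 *11034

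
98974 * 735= 72745890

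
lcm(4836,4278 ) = 111228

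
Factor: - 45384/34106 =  - 22692/17053=- 2^2*3^1*31^1*61^1*17053^( - 1 )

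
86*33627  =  2891922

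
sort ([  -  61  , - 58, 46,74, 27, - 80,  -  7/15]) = [ - 80, - 61,- 58 ,-7/15 , 27,46, 74]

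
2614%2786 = 2614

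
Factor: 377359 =19^1*19861^1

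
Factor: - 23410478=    - 2^1*7^1*13^1 * 128629^1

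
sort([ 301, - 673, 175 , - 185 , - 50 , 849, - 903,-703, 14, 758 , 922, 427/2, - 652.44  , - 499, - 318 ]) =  [-903, - 703, - 673, - 652.44 , - 499,-318, - 185, - 50,14, 175,427/2 , 301,758, 849, 922 ] 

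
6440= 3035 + 3405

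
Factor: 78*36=2808 = 2^3*3^3*13^1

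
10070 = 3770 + 6300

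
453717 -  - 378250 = 831967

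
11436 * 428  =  4894608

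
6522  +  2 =6524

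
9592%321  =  283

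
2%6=2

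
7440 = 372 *20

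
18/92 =9/46 = 0.20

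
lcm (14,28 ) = 28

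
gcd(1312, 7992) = 8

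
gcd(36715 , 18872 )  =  7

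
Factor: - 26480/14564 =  - 2^2 * 5^1*11^( - 1) = - 20/11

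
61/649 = 61/649 = 0.09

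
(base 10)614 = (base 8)1146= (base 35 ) hj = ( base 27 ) MK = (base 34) i2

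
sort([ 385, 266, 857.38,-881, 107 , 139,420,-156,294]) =[ - 881, - 156,107 , 139, 266,294, 385,420,857.38]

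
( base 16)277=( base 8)1167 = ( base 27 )na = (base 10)631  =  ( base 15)2c1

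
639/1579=639/1579 =0.40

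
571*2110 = 1204810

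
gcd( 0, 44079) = 44079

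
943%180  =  43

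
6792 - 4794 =1998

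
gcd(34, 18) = 2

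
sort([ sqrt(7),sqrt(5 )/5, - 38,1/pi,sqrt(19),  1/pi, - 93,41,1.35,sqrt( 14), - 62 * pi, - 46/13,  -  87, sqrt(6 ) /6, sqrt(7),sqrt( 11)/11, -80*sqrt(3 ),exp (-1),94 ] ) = [  -  62*pi, - 80*sqrt(3), - 93,-87, - 38, - 46/13,sqrt(11 ) /11,1/pi,  1/pi,  exp(  -  1),sqrt(6)/6, sqrt ( 5 ) /5,1.35,  sqrt( 7),  sqrt( 7), sqrt( 14),sqrt(19), 41,94 ] 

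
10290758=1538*6691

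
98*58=5684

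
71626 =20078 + 51548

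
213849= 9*23761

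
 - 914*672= - 614208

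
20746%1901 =1736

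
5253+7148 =12401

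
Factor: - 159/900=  - 2^( - 2 )*3^( - 1 )*5^( - 2)*53^1 = -53/300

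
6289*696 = 4377144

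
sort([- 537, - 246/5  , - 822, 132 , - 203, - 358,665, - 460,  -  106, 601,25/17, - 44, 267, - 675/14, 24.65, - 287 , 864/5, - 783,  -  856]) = [-856, - 822,  -  783, - 537,- 460, - 358, - 287, - 203,  -  106, - 246/5, - 675/14,-44,25/17, 24.65,132, 864/5,267, 601 , 665]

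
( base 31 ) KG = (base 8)1174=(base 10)636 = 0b1001111100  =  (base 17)237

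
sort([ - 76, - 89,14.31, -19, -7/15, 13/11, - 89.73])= [ -89.73,-89 , - 76, - 19, - 7/15,13/11, 14.31] 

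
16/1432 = 2/179 = 0.01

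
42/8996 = 21/4498 = 0.00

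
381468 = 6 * 63578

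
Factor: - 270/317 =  - 2^1*3^3*5^1*317^(-1) 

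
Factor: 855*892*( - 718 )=-547589880 = - 2^3*3^2 * 5^1 * 19^1*223^1 * 359^1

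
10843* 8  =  86744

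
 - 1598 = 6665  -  8263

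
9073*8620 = 78209260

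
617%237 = 143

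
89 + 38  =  127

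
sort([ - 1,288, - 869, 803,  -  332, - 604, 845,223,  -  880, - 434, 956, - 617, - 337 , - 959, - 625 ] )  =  [ - 959, - 880, - 869,-625, - 617, - 604,  -  434, - 337, - 332, - 1, 223,288,803, 845, 956]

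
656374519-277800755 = 378573764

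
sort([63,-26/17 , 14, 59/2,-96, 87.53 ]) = [ - 96, - 26/17,14  ,  59/2, 63 , 87.53]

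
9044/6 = 4522/3 = 1507.33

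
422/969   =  422/969 = 0.44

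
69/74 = 69/74 = 0.93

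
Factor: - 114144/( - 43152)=82/31 = 2^1*31^( - 1)*41^1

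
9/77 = 9/77 = 0.12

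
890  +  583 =1473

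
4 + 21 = 25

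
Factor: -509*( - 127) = 127^1*509^1 =64643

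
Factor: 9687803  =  1523^1*6361^1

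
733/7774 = 733/7774  =  0.09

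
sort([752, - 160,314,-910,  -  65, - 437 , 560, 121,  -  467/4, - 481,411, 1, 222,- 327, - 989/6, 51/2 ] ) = [ - 910, - 481,  -  437, - 327, - 989/6,-160, - 467/4,-65 , 1, 51/2 , 121, 222, 314, 411, 560,752 ] 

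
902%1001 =902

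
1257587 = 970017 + 287570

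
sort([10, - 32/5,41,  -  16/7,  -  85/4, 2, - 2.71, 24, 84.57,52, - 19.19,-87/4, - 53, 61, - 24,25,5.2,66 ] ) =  [ - 53, - 24,  -  87/4, - 85/4 , - 19.19, - 32/5, - 2.71 , - 16/7,2,  5.2, 10, 24,25, 41 , 52,61, 66, 84.57 ] 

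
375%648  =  375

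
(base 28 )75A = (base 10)5638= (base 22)be6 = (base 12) 331A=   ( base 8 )13006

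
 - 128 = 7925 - 8053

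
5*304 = 1520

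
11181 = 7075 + 4106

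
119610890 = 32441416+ 87169474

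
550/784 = 275/392= 0.70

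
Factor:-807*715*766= - 2^1*3^1*5^1* 11^1*13^1*269^1*383^1 =- 441985830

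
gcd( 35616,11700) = 12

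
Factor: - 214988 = - 2^2*71^1*757^1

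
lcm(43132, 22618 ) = 1854676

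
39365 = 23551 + 15814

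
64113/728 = 88 + 7/104 = 88.07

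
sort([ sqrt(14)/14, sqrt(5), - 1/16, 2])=[ - 1/16 , sqrt(  14)/14,2, sqrt ( 5)]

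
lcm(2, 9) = 18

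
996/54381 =332/18127 = 0.02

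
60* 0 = 0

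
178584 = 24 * 7441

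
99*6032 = 597168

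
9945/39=255=255.00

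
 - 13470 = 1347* ( - 10 ) 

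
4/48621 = 4/48621 = 0.00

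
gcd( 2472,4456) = 8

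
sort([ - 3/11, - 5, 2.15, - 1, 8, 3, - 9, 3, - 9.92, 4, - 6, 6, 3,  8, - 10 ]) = [ - 10, - 9.92, -9, - 6 , - 5, - 1, -3/11, 2.15, 3, 3,3, 4,  6, 8 , 8]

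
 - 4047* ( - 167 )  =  675849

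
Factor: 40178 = 2^1*20089^1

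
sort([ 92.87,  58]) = [58,92.87 ] 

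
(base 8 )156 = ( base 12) 92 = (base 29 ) 3n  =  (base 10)110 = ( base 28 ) 3Q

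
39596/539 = 39596/539 = 73.46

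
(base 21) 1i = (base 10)39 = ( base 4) 213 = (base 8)47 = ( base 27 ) 1C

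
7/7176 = 7/7176 = 0.00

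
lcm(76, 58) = 2204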